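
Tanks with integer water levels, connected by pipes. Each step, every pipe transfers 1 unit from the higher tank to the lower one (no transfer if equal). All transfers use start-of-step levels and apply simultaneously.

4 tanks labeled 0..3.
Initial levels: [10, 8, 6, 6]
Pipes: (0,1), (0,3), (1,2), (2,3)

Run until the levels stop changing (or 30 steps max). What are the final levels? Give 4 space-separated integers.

Step 1: flows [0->1,0->3,1->2,2=3] -> levels [8 8 7 7]
Step 2: flows [0=1,0->3,1->2,2=3] -> levels [7 7 8 8]
Step 3: flows [0=1,3->0,2->1,2=3] -> levels [8 8 7 7]
  -> period-2 cycle: step 3 state = step 1 state; never stabilizes
  -> state at step 30: (30-1) mod 2 = 1, same as step 2 -> [7 7 8 8]

Answer: 7 7 8 8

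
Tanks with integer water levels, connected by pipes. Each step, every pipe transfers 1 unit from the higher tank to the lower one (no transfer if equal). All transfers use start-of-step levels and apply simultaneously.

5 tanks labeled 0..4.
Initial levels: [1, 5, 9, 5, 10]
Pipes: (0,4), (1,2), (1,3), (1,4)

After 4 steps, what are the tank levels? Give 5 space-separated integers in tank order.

Step 1: flows [4->0,2->1,1=3,4->1] -> levels [2 7 8 5 8]
Step 2: flows [4->0,2->1,1->3,4->1] -> levels [3 8 7 6 6]
Step 3: flows [4->0,1->2,1->3,1->4] -> levels [4 5 8 7 6]
Step 4: flows [4->0,2->1,3->1,4->1] -> levels [5 8 7 6 4]

Answer: 5 8 7 6 4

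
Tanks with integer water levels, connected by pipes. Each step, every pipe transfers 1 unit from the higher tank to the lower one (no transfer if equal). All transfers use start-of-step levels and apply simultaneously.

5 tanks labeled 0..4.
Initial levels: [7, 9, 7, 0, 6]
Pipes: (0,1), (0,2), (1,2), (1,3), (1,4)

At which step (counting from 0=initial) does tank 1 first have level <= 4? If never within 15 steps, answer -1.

Answer: 5

Derivation:
Step 1: flows [1->0,0=2,1->2,1->3,1->4] -> levels [8 5 8 1 7]
Step 2: flows [0->1,0=2,2->1,1->3,4->1] -> levels [7 7 7 2 6]
Step 3: flows [0=1,0=2,1=2,1->3,1->4] -> levels [7 5 7 3 7]
Step 4: flows [0->1,0=2,2->1,1->3,4->1] -> levels [6 7 6 4 6]
Step 5: flows [1->0,0=2,1->2,1->3,1->4] -> levels [7 3 7 5 7]
Tank 1 first reaches <=4 at step 5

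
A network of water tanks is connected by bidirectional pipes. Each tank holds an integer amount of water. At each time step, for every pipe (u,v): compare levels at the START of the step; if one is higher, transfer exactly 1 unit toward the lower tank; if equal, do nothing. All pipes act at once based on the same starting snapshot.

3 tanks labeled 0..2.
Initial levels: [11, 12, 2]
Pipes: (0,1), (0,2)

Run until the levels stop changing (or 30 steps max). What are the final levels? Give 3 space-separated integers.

Step 1: flows [1->0,0->2] -> levels [11 11 3]
Step 2: flows [0=1,0->2] -> levels [10 11 4]
Step 3: flows [1->0,0->2] -> levels [10 10 5]
Step 4: flows [0=1,0->2] -> levels [9 10 6]
Step 5: flows [1->0,0->2] -> levels [9 9 7]
Step 6: flows [0=1,0->2] -> levels [8 9 8]
Step 7: flows [1->0,0=2] -> levels [9 8 8]
Step 8: flows [0->1,0->2] -> levels [7 9 9]
Step 9: flows [1->0,2->0] -> levels [9 8 8]
  -> period-2 cycle: step 9 state = step 7 state; never stabilizes
  -> state at step 30: (30-7) mod 2 = 1, same as step 8 -> [7 9 9]

Answer: 7 9 9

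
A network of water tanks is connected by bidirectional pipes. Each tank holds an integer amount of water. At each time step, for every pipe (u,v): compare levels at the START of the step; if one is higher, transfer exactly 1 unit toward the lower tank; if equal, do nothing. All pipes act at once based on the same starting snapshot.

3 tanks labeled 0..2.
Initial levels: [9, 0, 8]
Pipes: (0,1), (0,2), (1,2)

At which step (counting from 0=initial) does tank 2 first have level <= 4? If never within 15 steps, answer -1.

Step 1: flows [0->1,0->2,2->1] -> levels [7 2 8]
Step 2: flows [0->1,2->0,2->1] -> levels [7 4 6]
Step 3: flows [0->1,0->2,2->1] -> levels [5 6 6]
Step 4: flows [1->0,2->0,1=2] -> levels [7 5 5]
Step 5: flows [0->1,0->2,1=2] -> levels [5 6 6]
  -> period-2 cycle (repeats step 3); tank 2 never drops to <=4
Tank 2 never reaches <=4 within 15 steps

Answer: -1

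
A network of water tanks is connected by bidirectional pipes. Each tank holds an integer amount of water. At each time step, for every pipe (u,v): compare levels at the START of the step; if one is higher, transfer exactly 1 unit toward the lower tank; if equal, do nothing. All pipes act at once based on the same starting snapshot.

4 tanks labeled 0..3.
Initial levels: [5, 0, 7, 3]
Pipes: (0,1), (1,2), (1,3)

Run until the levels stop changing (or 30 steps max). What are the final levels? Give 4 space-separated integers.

Answer: 3 6 3 3

Derivation:
Step 1: flows [0->1,2->1,3->1] -> levels [4 3 6 2]
Step 2: flows [0->1,2->1,1->3] -> levels [3 4 5 3]
Step 3: flows [1->0,2->1,1->3] -> levels [4 3 4 4]
Step 4: flows [0->1,2->1,3->1] -> levels [3 6 3 3]
Step 5: flows [1->0,1->2,1->3] -> levels [4 3 4 4]
  -> period-2 cycle: step 5 state = step 3 state; never stabilizes
  -> state at step 30: (30-3) mod 2 = 1, same as step 4 -> [3 6 3 3]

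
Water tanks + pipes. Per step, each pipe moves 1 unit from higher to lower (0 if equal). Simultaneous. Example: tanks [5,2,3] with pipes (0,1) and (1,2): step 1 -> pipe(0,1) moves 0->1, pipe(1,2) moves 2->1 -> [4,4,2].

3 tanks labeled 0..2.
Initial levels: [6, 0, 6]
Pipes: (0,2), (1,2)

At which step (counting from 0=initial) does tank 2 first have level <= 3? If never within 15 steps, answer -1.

Step 1: flows [0=2,2->1] -> levels [6 1 5]
Step 2: flows [0->2,2->1] -> levels [5 2 5]
Step 3: flows [0=2,2->1] -> levels [5 3 4]
Step 4: flows [0->2,2->1] -> levels [4 4 4]
Step 5: flows [0=2,1=2] -> levels [4 4 4]
  -> stable; tank 2 stays at 4 > 3
Tank 2 never reaches <=3 within 15 steps

Answer: -1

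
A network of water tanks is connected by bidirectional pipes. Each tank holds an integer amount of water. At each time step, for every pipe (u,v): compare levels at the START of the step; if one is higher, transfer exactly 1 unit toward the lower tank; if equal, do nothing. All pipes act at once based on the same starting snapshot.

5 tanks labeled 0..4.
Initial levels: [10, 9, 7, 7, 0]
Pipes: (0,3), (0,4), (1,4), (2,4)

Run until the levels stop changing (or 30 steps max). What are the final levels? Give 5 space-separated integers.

Answer: 8 7 7 6 5

Derivation:
Step 1: flows [0->3,0->4,1->4,2->4] -> levels [8 8 6 8 3]
Step 2: flows [0=3,0->4,1->4,2->4] -> levels [7 7 5 8 6]
Step 3: flows [3->0,0->4,1->4,4->2] -> levels [7 6 6 7 7]
Step 4: flows [0=3,0=4,4->1,4->2] -> levels [7 7 7 7 5]
Step 5: flows [0=3,0->4,1->4,2->4] -> levels [6 6 6 7 8]
Step 6: flows [3->0,4->0,4->1,4->2] -> levels [8 7 7 6 5]
Step 7: flows [0->3,0->4,1->4,2->4] -> levels [6 6 6 7 8]
  -> period-2 cycle: step 7 state = step 5 state; never stabilizes
  -> state at step 30: (30-5) mod 2 = 1, same as step 6 -> [8 7 7 6 5]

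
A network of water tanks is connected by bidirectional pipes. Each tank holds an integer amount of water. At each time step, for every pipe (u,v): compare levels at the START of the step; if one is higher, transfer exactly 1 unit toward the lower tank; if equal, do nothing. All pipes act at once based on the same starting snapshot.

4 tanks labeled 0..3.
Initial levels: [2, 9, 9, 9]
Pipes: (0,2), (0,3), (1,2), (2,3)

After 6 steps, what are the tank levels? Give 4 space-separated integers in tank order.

Step 1: flows [2->0,3->0,1=2,2=3] -> levels [4 9 8 8]
Step 2: flows [2->0,3->0,1->2,2=3] -> levels [6 8 8 7]
Step 3: flows [2->0,3->0,1=2,2->3] -> levels [8 8 6 7]
Step 4: flows [0->2,0->3,1->2,3->2] -> levels [6 7 9 7]
Step 5: flows [2->0,3->0,2->1,2->3] -> levels [8 8 6 7]
  -> period-2 cycle: step 5 state = step 3 state
  -> state at step 6: (6-3) mod 2 = 1, same as step 4 -> [6 7 9 7]

Answer: 6 7 9 7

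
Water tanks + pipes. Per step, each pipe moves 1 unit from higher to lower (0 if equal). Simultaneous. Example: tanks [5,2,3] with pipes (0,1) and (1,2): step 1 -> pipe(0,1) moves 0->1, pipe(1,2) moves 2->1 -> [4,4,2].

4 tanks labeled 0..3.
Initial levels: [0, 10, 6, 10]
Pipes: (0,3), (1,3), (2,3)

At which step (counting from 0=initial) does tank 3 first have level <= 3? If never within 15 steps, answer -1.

Step 1: flows [3->0,1=3,3->2] -> levels [1 10 7 8]
Step 2: flows [3->0,1->3,3->2] -> levels [2 9 8 7]
Step 3: flows [3->0,1->3,2->3] -> levels [3 8 7 8]
Step 4: flows [3->0,1=3,3->2] -> levels [4 8 8 6]
Step 5: flows [3->0,1->3,2->3] -> levels [5 7 7 7]
Step 6: flows [3->0,1=3,2=3] -> levels [6 7 7 6]
Step 7: flows [0=3,1->3,2->3] -> levels [6 6 6 8]
Step 8: flows [3->0,3->1,3->2] -> levels [7 7 7 5]
Step 9: flows [0->3,1->3,2->3] -> levels [6 6 6 8]
  -> period-2 cycle (repeats step 7); tank 3 never drops to <=3
Tank 3 never reaches <=3 within 15 steps

Answer: -1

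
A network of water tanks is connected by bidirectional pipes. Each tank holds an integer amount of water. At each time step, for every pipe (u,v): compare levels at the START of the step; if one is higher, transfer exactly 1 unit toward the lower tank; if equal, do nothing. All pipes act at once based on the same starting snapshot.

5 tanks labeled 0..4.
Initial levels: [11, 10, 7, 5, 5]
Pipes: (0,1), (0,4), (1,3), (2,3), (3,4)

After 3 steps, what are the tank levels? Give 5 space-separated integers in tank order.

Answer: 7 8 6 9 8

Derivation:
Step 1: flows [0->1,0->4,1->3,2->3,3=4] -> levels [9 10 6 7 6]
Step 2: flows [1->0,0->4,1->3,3->2,3->4] -> levels [9 8 7 6 8]
Step 3: flows [0->1,0->4,1->3,2->3,4->3] -> levels [7 8 6 9 8]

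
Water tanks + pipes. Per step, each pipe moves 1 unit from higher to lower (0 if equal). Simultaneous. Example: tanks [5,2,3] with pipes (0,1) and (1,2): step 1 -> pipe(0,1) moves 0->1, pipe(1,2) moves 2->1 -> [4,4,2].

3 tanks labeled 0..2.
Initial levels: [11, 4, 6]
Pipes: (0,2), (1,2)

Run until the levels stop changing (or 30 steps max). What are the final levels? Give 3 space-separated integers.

Step 1: flows [0->2,2->1] -> levels [10 5 6]
Step 2: flows [0->2,2->1] -> levels [9 6 6]
Step 3: flows [0->2,1=2] -> levels [8 6 7]
Step 4: flows [0->2,2->1] -> levels [7 7 7]
Step 5: flows [0=2,1=2] -> levels [7 7 7]
  -> stable (no change)

Answer: 7 7 7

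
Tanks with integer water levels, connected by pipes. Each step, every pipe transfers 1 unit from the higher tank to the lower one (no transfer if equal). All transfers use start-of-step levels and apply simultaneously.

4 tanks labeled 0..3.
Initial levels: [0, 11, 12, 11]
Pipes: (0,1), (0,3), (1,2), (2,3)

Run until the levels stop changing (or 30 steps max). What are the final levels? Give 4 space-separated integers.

Answer: 8 9 8 9

Derivation:
Step 1: flows [1->0,3->0,2->1,2->3] -> levels [2 11 10 11]
Step 2: flows [1->0,3->0,1->2,3->2] -> levels [4 9 12 9]
Step 3: flows [1->0,3->0,2->1,2->3] -> levels [6 9 10 9]
Step 4: flows [1->0,3->0,2->1,2->3] -> levels [8 9 8 9]
Step 5: flows [1->0,3->0,1->2,3->2] -> levels [10 7 10 7]
Step 6: flows [0->1,0->3,2->1,2->3] -> levels [8 9 8 9]
  -> period-2 cycle: step 6 state = step 4 state; never stabilizes
  -> state at step 30: (30-4) mod 2 = 0, same as step 4 -> [8 9 8 9]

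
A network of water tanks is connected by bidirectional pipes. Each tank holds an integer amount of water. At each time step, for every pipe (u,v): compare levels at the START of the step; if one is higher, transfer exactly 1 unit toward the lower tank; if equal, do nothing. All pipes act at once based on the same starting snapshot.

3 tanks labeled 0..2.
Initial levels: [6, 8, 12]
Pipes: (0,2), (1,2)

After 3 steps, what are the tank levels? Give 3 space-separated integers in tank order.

Answer: 8 9 9

Derivation:
Step 1: flows [2->0,2->1] -> levels [7 9 10]
Step 2: flows [2->0,2->1] -> levels [8 10 8]
Step 3: flows [0=2,1->2] -> levels [8 9 9]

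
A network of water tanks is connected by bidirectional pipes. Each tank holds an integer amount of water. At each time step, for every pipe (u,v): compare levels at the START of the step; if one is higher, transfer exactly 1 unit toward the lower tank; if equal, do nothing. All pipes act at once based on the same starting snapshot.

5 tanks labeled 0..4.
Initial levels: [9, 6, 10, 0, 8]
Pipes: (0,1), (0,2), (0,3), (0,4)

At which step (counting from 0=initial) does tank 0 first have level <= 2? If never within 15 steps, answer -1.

Step 1: flows [0->1,2->0,0->3,0->4] -> levels [7 7 9 1 9]
Step 2: flows [0=1,2->0,0->3,4->0] -> levels [8 7 8 2 8]
Step 3: flows [0->1,0=2,0->3,0=4] -> levels [6 8 8 3 8]
Step 4: flows [1->0,2->0,0->3,4->0] -> levels [8 7 7 4 7]
Step 5: flows [0->1,0->2,0->3,0->4] -> levels [4 8 8 5 8]
Step 6: flows [1->0,2->0,3->0,4->0] -> levels [8 7 7 4 7]
  -> period-2 cycle (repeats step 4); tank 0 never drops to <=2
Tank 0 never reaches <=2 within 15 steps

Answer: -1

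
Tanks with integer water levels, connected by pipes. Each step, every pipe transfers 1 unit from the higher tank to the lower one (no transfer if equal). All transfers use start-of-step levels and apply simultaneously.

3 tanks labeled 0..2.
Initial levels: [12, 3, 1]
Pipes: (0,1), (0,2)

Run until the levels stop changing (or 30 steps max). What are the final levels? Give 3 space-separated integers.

Answer: 4 6 6

Derivation:
Step 1: flows [0->1,0->2] -> levels [10 4 2]
Step 2: flows [0->1,0->2] -> levels [8 5 3]
Step 3: flows [0->1,0->2] -> levels [6 6 4]
Step 4: flows [0=1,0->2] -> levels [5 6 5]
Step 5: flows [1->0,0=2] -> levels [6 5 5]
Step 6: flows [0->1,0->2] -> levels [4 6 6]
Step 7: flows [1->0,2->0] -> levels [6 5 5]
  -> period-2 cycle: step 7 state = step 5 state; never stabilizes
  -> state at step 30: (30-5) mod 2 = 1, same as step 6 -> [4 6 6]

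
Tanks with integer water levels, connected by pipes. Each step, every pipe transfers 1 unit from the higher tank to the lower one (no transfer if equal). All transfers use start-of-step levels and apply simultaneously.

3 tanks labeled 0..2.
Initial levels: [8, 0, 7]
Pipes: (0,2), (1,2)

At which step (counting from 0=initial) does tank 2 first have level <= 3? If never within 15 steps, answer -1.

Step 1: flows [0->2,2->1] -> levels [7 1 7]
Step 2: flows [0=2,2->1] -> levels [7 2 6]
Step 3: flows [0->2,2->1] -> levels [6 3 6]
Step 4: flows [0=2,2->1] -> levels [6 4 5]
Step 5: flows [0->2,2->1] -> levels [5 5 5]
Step 6: flows [0=2,1=2] -> levels [5 5 5]
  -> stable; tank 2 stays at 5 > 3
Tank 2 never reaches <=3 within 15 steps

Answer: -1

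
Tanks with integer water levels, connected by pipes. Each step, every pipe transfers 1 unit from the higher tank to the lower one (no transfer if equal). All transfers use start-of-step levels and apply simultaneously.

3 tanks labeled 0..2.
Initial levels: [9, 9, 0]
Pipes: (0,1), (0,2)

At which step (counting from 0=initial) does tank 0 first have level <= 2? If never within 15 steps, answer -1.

Step 1: flows [0=1,0->2] -> levels [8 9 1]
Step 2: flows [1->0,0->2] -> levels [8 8 2]
Step 3: flows [0=1,0->2] -> levels [7 8 3]
Step 4: flows [1->0,0->2] -> levels [7 7 4]
Step 5: flows [0=1,0->2] -> levels [6 7 5]
Step 6: flows [1->0,0->2] -> levels [6 6 6]
Step 7: flows [0=1,0=2] -> levels [6 6 6]
  -> stable; tank 0 stays at 6 > 2
Tank 0 never reaches <=2 within 15 steps

Answer: -1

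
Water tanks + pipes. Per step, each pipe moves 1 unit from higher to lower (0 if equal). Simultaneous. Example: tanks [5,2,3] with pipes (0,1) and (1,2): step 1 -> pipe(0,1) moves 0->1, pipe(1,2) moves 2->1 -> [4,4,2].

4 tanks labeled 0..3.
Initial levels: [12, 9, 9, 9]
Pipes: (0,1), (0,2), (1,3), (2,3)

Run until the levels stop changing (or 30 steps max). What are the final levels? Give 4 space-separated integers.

Step 1: flows [0->1,0->2,1=3,2=3] -> levels [10 10 10 9]
Step 2: flows [0=1,0=2,1->3,2->3] -> levels [10 9 9 11]
Step 3: flows [0->1,0->2,3->1,3->2] -> levels [8 11 11 9]
Step 4: flows [1->0,2->0,1->3,2->3] -> levels [10 9 9 11]
  -> period-2 cycle: step 4 state = step 2 state; never stabilizes
  -> state at step 30: (30-2) mod 2 = 0, same as step 2 -> [10 9 9 11]

Answer: 10 9 9 11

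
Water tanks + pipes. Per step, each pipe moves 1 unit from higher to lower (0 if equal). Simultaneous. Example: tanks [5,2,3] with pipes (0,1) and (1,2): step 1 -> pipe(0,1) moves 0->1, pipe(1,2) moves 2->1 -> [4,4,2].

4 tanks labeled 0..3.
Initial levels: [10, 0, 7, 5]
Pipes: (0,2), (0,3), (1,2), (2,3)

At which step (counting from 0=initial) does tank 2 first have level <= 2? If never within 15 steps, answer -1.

Answer: -1

Derivation:
Step 1: flows [0->2,0->3,2->1,2->3] -> levels [8 1 6 7]
Step 2: flows [0->2,0->3,2->1,3->2] -> levels [6 2 7 7]
Step 3: flows [2->0,3->0,2->1,2=3] -> levels [8 3 5 6]
Step 4: flows [0->2,0->3,2->1,3->2] -> levels [6 4 6 6]
Step 5: flows [0=2,0=3,2->1,2=3] -> levels [6 5 5 6]
Step 6: flows [0->2,0=3,1=2,3->2] -> levels [5 5 7 5]
Step 7: flows [2->0,0=3,2->1,2->3] -> levels [6 6 4 6]
Step 8: flows [0->2,0=3,1->2,3->2] -> levels [5 5 7 5]
  -> period-2 cycle (repeats step 6); tank 2 never drops to <=2
Tank 2 never reaches <=2 within 15 steps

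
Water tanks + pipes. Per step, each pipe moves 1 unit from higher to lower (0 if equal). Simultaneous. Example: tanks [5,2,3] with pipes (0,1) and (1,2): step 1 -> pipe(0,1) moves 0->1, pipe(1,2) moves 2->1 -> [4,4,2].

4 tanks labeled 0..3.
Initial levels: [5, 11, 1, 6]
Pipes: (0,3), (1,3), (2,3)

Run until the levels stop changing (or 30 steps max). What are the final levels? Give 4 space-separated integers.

Step 1: flows [3->0,1->3,3->2] -> levels [6 10 2 5]
Step 2: flows [0->3,1->3,3->2] -> levels [5 9 3 6]
Step 3: flows [3->0,1->3,3->2] -> levels [6 8 4 5]
Step 4: flows [0->3,1->3,3->2] -> levels [5 7 5 6]
Step 5: flows [3->0,1->3,3->2] -> levels [6 6 6 5]
Step 6: flows [0->3,1->3,2->3] -> levels [5 5 5 8]
Step 7: flows [3->0,3->1,3->2] -> levels [6 6 6 5]
  -> period-2 cycle: step 7 state = step 5 state; never stabilizes
  -> state at step 30: (30-5) mod 2 = 1, same as step 6 -> [5 5 5 8]

Answer: 5 5 5 8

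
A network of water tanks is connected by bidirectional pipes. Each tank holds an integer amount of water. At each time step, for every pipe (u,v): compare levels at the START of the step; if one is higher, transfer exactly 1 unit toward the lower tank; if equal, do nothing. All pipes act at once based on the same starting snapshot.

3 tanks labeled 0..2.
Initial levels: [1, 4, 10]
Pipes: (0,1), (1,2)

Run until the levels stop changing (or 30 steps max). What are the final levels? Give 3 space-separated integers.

Step 1: flows [1->0,2->1] -> levels [2 4 9]
Step 2: flows [1->0,2->1] -> levels [3 4 8]
Step 3: flows [1->0,2->1] -> levels [4 4 7]
Step 4: flows [0=1,2->1] -> levels [4 5 6]
Step 5: flows [1->0,2->1] -> levels [5 5 5]
Step 6: flows [0=1,1=2] -> levels [5 5 5]
  -> stable (no change)

Answer: 5 5 5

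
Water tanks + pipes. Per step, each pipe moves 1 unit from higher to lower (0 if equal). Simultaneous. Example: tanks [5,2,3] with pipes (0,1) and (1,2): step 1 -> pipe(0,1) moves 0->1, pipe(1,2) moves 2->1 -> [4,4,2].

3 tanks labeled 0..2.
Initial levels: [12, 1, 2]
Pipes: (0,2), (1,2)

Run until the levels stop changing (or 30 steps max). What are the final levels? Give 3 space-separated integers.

Step 1: flows [0->2,2->1] -> levels [11 2 2]
Step 2: flows [0->2,1=2] -> levels [10 2 3]
Step 3: flows [0->2,2->1] -> levels [9 3 3]
Step 4: flows [0->2,1=2] -> levels [8 3 4]
Step 5: flows [0->2,2->1] -> levels [7 4 4]
Step 6: flows [0->2,1=2] -> levels [6 4 5]
Step 7: flows [0->2,2->1] -> levels [5 5 5]
Step 8: flows [0=2,1=2] -> levels [5 5 5]
  -> stable (no change)

Answer: 5 5 5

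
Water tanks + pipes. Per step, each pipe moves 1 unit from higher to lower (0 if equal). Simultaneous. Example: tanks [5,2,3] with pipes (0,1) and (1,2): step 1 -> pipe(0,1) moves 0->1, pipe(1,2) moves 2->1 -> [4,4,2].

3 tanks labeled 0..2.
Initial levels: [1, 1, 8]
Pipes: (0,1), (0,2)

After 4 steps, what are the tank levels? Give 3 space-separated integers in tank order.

Answer: 3 3 4

Derivation:
Step 1: flows [0=1,2->0] -> levels [2 1 7]
Step 2: flows [0->1,2->0] -> levels [2 2 6]
Step 3: flows [0=1,2->0] -> levels [3 2 5]
Step 4: flows [0->1,2->0] -> levels [3 3 4]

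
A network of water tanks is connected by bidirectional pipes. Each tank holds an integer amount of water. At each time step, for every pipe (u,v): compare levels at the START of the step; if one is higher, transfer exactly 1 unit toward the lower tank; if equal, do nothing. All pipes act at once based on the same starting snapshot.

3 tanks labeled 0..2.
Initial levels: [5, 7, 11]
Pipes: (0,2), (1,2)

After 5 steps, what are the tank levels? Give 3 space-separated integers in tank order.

Step 1: flows [2->0,2->1] -> levels [6 8 9]
Step 2: flows [2->0,2->1] -> levels [7 9 7]
Step 3: flows [0=2,1->2] -> levels [7 8 8]
Step 4: flows [2->0,1=2] -> levels [8 8 7]
Step 5: flows [0->2,1->2] -> levels [7 7 9]

Answer: 7 7 9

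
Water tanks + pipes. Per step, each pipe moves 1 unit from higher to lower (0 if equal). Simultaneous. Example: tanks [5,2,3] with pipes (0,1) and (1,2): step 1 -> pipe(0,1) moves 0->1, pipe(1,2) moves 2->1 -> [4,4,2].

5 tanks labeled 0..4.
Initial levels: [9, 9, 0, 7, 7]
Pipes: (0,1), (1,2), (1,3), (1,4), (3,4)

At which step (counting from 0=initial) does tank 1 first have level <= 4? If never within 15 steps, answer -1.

Answer: 7

Derivation:
Step 1: flows [0=1,1->2,1->3,1->4,3=4] -> levels [9 6 1 8 8]
Step 2: flows [0->1,1->2,3->1,4->1,3=4] -> levels [8 8 2 7 7]
Step 3: flows [0=1,1->2,1->3,1->4,3=4] -> levels [8 5 3 8 8]
Step 4: flows [0->1,1->2,3->1,4->1,3=4] -> levels [7 7 4 7 7]
Step 5: flows [0=1,1->2,1=3,1=4,3=4] -> levels [7 6 5 7 7]
Step 6: flows [0->1,1->2,3->1,4->1,3=4] -> levels [6 8 6 6 6]
Step 7: flows [1->0,1->2,1->3,1->4,3=4] -> levels [7 4 7 7 7]
Tank 1 first reaches <=4 at step 7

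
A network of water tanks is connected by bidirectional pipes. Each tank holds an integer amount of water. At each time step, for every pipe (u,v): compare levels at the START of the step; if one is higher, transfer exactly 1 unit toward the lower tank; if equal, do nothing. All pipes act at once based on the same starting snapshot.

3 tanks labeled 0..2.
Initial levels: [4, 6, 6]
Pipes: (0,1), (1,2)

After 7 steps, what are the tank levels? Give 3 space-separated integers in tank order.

Answer: 6 4 6

Derivation:
Step 1: flows [1->0,1=2] -> levels [5 5 6]
Step 2: flows [0=1,2->1] -> levels [5 6 5]
Step 3: flows [1->0,1->2] -> levels [6 4 6]
Step 4: flows [0->1,2->1] -> levels [5 6 5]
  -> period-2 cycle: step 4 state = step 2 state
  -> state at step 7: (7-2) mod 2 = 1, same as step 3 -> [6 4 6]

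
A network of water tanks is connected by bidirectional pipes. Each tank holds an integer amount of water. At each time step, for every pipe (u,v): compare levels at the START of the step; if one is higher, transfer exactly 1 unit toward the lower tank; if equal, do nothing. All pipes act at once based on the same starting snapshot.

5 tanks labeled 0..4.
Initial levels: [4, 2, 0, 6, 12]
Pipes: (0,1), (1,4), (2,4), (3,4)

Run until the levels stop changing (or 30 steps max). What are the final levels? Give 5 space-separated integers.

Step 1: flows [0->1,4->1,4->2,4->3] -> levels [3 4 1 7 9]
Step 2: flows [1->0,4->1,4->2,4->3] -> levels [4 4 2 8 6]
Step 3: flows [0=1,4->1,4->2,3->4] -> levels [4 5 3 7 5]
Step 4: flows [1->0,1=4,4->2,3->4] -> levels [5 4 4 6 5]
Step 5: flows [0->1,4->1,4->2,3->4] -> levels [4 6 5 5 4]
Step 6: flows [1->0,1->4,2->4,3->4] -> levels [5 4 4 4 7]
Step 7: flows [0->1,4->1,4->2,4->3] -> levels [4 6 5 5 4]
  -> period-2 cycle: step 7 state = step 5 state; never stabilizes
  -> state at step 30: (30-5) mod 2 = 1, same as step 6 -> [5 4 4 4 7]

Answer: 5 4 4 4 7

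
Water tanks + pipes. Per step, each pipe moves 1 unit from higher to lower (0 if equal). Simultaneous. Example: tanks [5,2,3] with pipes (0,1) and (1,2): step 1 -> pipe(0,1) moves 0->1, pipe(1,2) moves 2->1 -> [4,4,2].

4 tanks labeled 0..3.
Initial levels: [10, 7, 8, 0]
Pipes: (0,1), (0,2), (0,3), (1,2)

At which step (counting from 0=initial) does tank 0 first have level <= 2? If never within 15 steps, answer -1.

Step 1: flows [0->1,0->2,0->3,2->1] -> levels [7 9 8 1]
Step 2: flows [1->0,2->0,0->3,1->2] -> levels [8 7 8 2]
Step 3: flows [0->1,0=2,0->3,2->1] -> levels [6 9 7 3]
Step 4: flows [1->0,2->0,0->3,1->2] -> levels [7 7 7 4]
Step 5: flows [0=1,0=2,0->3,1=2] -> levels [6 7 7 5]
Step 6: flows [1->0,2->0,0->3,1=2] -> levels [7 6 6 6]
Step 7: flows [0->1,0->2,0->3,1=2] -> levels [4 7 7 7]
Step 8: flows [1->0,2->0,3->0,1=2] -> levels [7 6 6 6]
  -> period-2 cycle (repeats step 6); tank 0 never drops to <=2
Tank 0 never reaches <=2 within 15 steps

Answer: -1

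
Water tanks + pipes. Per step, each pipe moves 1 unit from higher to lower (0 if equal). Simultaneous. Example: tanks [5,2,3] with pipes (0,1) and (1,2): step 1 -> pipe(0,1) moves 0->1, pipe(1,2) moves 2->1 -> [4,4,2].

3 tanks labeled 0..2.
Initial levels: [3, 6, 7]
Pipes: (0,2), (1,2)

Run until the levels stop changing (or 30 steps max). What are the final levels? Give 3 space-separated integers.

Answer: 6 6 4

Derivation:
Step 1: flows [2->0,2->1] -> levels [4 7 5]
Step 2: flows [2->0,1->2] -> levels [5 6 5]
Step 3: flows [0=2,1->2] -> levels [5 5 6]
Step 4: flows [2->0,2->1] -> levels [6 6 4]
Step 5: flows [0->2,1->2] -> levels [5 5 6]
  -> period-2 cycle: step 5 state = step 3 state; never stabilizes
  -> state at step 30: (30-3) mod 2 = 1, same as step 4 -> [6 6 4]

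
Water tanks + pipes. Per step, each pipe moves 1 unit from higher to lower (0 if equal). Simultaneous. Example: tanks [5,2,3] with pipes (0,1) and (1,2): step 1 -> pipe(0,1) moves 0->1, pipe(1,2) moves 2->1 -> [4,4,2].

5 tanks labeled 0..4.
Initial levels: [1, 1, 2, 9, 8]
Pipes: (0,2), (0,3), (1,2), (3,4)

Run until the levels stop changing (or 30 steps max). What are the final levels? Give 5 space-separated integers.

Answer: 3 3 5 6 4

Derivation:
Step 1: flows [2->0,3->0,2->1,3->4] -> levels [3 2 0 7 9]
Step 2: flows [0->2,3->0,1->2,4->3] -> levels [3 1 2 7 8]
Step 3: flows [0->2,3->0,2->1,4->3] -> levels [3 2 2 7 7]
Step 4: flows [0->2,3->0,1=2,3=4] -> levels [3 2 3 6 7]
Step 5: flows [0=2,3->0,2->1,4->3] -> levels [4 3 2 6 6]
Step 6: flows [0->2,3->0,1->2,3=4] -> levels [4 2 4 5 6]
Step 7: flows [0=2,3->0,2->1,4->3] -> levels [5 3 3 5 5]
Step 8: flows [0->2,0=3,1=2,3=4] -> levels [4 3 4 5 5]
Step 9: flows [0=2,3->0,2->1,3=4] -> levels [5 4 3 4 5]
Step 10: flows [0->2,0->3,1->2,4->3] -> levels [3 3 5 6 4]
Step 11: flows [2->0,3->0,2->1,3->4] -> levels [5 4 3 4 5]
  -> period-2 cycle: step 11 state = step 9 state; never stabilizes
  -> state at step 30: (30-9) mod 2 = 1, same as step 10 -> [3 3 5 6 4]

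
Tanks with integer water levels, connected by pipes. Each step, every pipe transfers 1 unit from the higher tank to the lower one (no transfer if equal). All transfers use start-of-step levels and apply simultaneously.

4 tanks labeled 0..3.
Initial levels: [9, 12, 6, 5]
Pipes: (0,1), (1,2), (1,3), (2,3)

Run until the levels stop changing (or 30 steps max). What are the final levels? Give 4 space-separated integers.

Answer: 8 8 9 7

Derivation:
Step 1: flows [1->0,1->2,1->3,2->3] -> levels [10 9 6 7]
Step 2: flows [0->1,1->2,1->3,3->2] -> levels [9 8 8 7]
Step 3: flows [0->1,1=2,1->3,2->3] -> levels [8 8 7 9]
Step 4: flows [0=1,1->2,3->1,3->2] -> levels [8 8 9 7]
Step 5: flows [0=1,2->1,1->3,2->3] -> levels [8 8 7 9]
  -> period-2 cycle: step 5 state = step 3 state; never stabilizes
  -> state at step 30: (30-3) mod 2 = 1, same as step 4 -> [8 8 9 7]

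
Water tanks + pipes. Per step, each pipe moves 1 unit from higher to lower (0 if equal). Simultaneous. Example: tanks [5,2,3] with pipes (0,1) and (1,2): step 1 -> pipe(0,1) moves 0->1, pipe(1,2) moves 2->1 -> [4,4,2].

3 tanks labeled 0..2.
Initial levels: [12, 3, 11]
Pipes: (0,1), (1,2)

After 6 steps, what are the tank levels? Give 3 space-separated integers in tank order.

Step 1: flows [0->1,2->1] -> levels [11 5 10]
Step 2: flows [0->1,2->1] -> levels [10 7 9]
Step 3: flows [0->1,2->1] -> levels [9 9 8]
Step 4: flows [0=1,1->2] -> levels [9 8 9]
Step 5: flows [0->1,2->1] -> levels [8 10 8]
Step 6: flows [1->0,1->2] -> levels [9 8 9]

Answer: 9 8 9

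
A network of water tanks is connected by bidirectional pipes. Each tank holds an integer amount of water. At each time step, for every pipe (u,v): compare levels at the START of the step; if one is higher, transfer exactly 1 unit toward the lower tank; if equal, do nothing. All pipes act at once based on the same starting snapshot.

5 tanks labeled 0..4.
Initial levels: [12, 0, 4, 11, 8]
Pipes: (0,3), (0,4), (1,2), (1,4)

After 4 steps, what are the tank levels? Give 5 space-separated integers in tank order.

Answer: 9 4 4 10 8

Derivation:
Step 1: flows [0->3,0->4,2->1,4->1] -> levels [10 2 3 12 8]
Step 2: flows [3->0,0->4,2->1,4->1] -> levels [10 4 2 11 8]
Step 3: flows [3->0,0->4,1->2,4->1] -> levels [10 4 3 10 8]
Step 4: flows [0=3,0->4,1->2,4->1] -> levels [9 4 4 10 8]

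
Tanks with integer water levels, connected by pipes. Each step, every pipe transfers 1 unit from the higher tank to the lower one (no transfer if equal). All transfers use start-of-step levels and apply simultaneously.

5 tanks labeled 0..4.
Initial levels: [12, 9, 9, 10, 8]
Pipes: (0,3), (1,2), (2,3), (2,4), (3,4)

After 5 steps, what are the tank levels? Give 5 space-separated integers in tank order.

Step 1: flows [0->3,1=2,3->2,2->4,3->4] -> levels [11 9 9 9 10]
Step 2: flows [0->3,1=2,2=3,4->2,4->3] -> levels [10 9 10 11 8]
Step 3: flows [3->0,2->1,3->2,2->4,3->4] -> levels [11 10 9 8 10]
Step 4: flows [0->3,1->2,2->3,4->2,4->3] -> levels [10 9 10 11 8]
  -> period-2 cycle: step 4 state = step 2 state
  -> state at step 5: (5-2) mod 2 = 1, same as step 3 -> [11 10 9 8 10]

Answer: 11 10 9 8 10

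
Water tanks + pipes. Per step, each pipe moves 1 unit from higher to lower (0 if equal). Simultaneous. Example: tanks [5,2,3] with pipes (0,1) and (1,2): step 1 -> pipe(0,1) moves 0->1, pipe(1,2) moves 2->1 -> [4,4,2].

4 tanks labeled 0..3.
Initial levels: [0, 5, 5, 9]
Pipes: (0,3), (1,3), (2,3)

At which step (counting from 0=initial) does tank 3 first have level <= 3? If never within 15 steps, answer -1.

Step 1: flows [3->0,3->1,3->2] -> levels [1 6 6 6]
Step 2: flows [3->0,1=3,2=3] -> levels [2 6 6 5]
Step 3: flows [3->0,1->3,2->3] -> levels [3 5 5 6]
Step 4: flows [3->0,3->1,3->2] -> levels [4 6 6 3]
Tank 3 first reaches <=3 at step 4

Answer: 4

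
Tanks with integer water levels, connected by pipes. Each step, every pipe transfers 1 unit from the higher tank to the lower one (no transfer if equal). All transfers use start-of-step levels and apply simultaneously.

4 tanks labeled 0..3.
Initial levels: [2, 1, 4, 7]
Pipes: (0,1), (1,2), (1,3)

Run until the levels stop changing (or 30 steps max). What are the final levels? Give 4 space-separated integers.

Answer: 4 2 4 4

Derivation:
Step 1: flows [0->1,2->1,3->1] -> levels [1 4 3 6]
Step 2: flows [1->0,1->2,3->1] -> levels [2 3 4 5]
Step 3: flows [1->0,2->1,3->1] -> levels [3 4 3 4]
Step 4: flows [1->0,1->2,1=3] -> levels [4 2 4 4]
Step 5: flows [0->1,2->1,3->1] -> levels [3 5 3 3]
Step 6: flows [1->0,1->2,1->3] -> levels [4 2 4 4]
  -> period-2 cycle: step 6 state = step 4 state; never stabilizes
  -> state at step 30: (30-4) mod 2 = 0, same as step 4 -> [4 2 4 4]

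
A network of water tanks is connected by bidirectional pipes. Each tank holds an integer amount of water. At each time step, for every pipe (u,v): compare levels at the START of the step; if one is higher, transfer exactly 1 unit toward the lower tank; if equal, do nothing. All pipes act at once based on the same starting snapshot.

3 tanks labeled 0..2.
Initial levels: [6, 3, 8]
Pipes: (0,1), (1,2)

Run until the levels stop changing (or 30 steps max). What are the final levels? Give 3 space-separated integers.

Answer: 5 7 5

Derivation:
Step 1: flows [0->1,2->1] -> levels [5 5 7]
Step 2: flows [0=1,2->1] -> levels [5 6 6]
Step 3: flows [1->0,1=2] -> levels [6 5 6]
Step 4: flows [0->1,2->1] -> levels [5 7 5]
Step 5: flows [1->0,1->2] -> levels [6 5 6]
  -> period-2 cycle: step 5 state = step 3 state; never stabilizes
  -> state at step 30: (30-3) mod 2 = 1, same as step 4 -> [5 7 5]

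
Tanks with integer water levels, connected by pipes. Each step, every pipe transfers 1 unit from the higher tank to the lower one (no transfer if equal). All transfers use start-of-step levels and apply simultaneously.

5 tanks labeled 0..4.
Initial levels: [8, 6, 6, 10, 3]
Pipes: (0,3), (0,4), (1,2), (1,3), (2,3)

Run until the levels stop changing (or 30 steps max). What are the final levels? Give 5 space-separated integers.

Answer: 5 7 7 8 6

Derivation:
Step 1: flows [3->0,0->4,1=2,3->1,3->2] -> levels [8 7 7 7 4]
Step 2: flows [0->3,0->4,1=2,1=3,2=3] -> levels [6 7 7 8 5]
Step 3: flows [3->0,0->4,1=2,3->1,3->2] -> levels [6 8 8 5 6]
Step 4: flows [0->3,0=4,1=2,1->3,2->3] -> levels [5 7 7 8 6]
Step 5: flows [3->0,4->0,1=2,3->1,3->2] -> levels [7 8 8 5 5]
Step 6: flows [0->3,0->4,1=2,1->3,2->3] -> levels [5 7 7 8 6]
  -> period-2 cycle: step 6 state = step 4 state; never stabilizes
  -> state at step 30: (30-4) mod 2 = 0, same as step 4 -> [5 7 7 8 6]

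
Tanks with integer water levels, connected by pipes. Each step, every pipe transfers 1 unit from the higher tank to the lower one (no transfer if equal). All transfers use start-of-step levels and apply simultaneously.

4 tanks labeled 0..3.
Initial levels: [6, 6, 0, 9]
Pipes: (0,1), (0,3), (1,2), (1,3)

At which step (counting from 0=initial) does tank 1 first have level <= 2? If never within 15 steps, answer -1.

Step 1: flows [0=1,3->0,1->2,3->1] -> levels [7 6 1 7]
Step 2: flows [0->1,0=3,1->2,3->1] -> levels [6 7 2 6]
Step 3: flows [1->0,0=3,1->2,1->3] -> levels [7 4 3 7]
Step 4: flows [0->1,0=3,1->2,3->1] -> levels [6 5 4 6]
Step 5: flows [0->1,0=3,1->2,3->1] -> levels [5 6 5 5]
Step 6: flows [1->0,0=3,1->2,1->3] -> levels [6 3 6 6]
Step 7: flows [0->1,0=3,2->1,3->1] -> levels [5 6 5 5]
  -> period-2 cycle (repeats step 5); tank 1 never drops to <=2
Tank 1 never reaches <=2 within 15 steps

Answer: -1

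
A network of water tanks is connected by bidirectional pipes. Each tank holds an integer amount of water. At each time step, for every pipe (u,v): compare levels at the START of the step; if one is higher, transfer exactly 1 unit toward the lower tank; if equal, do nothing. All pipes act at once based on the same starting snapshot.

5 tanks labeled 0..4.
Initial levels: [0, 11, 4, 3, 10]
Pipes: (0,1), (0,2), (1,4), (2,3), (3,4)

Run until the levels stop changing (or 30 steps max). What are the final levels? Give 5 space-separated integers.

Step 1: flows [1->0,2->0,1->4,2->3,4->3] -> levels [2 9 2 5 10]
Step 2: flows [1->0,0=2,4->1,3->2,4->3] -> levels [3 9 3 5 8]
Step 3: flows [1->0,0=2,1->4,3->2,4->3] -> levels [4 7 4 5 8]
Step 4: flows [1->0,0=2,4->1,3->2,4->3] -> levels [5 7 5 5 6]
Step 5: flows [1->0,0=2,1->4,2=3,4->3] -> levels [6 5 5 6 6]
Step 6: flows [0->1,0->2,4->1,3->2,3=4] -> levels [4 7 7 5 5]
Step 7: flows [1->0,2->0,1->4,2->3,3=4] -> levels [6 5 5 6 6]
  -> period-2 cycle: step 7 state = step 5 state; never stabilizes
  -> state at step 30: (30-5) mod 2 = 1, same as step 6 -> [4 7 7 5 5]

Answer: 4 7 7 5 5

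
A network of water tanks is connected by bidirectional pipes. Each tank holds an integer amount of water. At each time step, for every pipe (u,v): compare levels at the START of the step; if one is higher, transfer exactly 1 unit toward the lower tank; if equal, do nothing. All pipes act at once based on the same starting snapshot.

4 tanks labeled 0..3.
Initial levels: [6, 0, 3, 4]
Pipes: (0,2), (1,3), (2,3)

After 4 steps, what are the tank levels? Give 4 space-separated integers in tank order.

Step 1: flows [0->2,3->1,3->2] -> levels [5 1 5 2]
Step 2: flows [0=2,3->1,2->3] -> levels [5 2 4 2]
Step 3: flows [0->2,1=3,2->3] -> levels [4 2 4 3]
Step 4: flows [0=2,3->1,2->3] -> levels [4 3 3 3]

Answer: 4 3 3 3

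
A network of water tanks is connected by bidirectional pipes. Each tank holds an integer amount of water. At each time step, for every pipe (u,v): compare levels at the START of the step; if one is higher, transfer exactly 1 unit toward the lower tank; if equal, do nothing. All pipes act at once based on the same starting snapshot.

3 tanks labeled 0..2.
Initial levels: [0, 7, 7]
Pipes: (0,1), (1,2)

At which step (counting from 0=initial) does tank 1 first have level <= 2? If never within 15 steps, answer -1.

Answer: -1

Derivation:
Step 1: flows [1->0,1=2] -> levels [1 6 7]
Step 2: flows [1->0,2->1] -> levels [2 6 6]
Step 3: flows [1->0,1=2] -> levels [3 5 6]
Step 4: flows [1->0,2->1] -> levels [4 5 5]
Step 5: flows [1->0,1=2] -> levels [5 4 5]
Step 6: flows [0->1,2->1] -> levels [4 6 4]
Step 7: flows [1->0,1->2] -> levels [5 4 5]
  -> period-2 cycle (repeats step 5); tank 1 never drops to <=2
Tank 1 never reaches <=2 within 15 steps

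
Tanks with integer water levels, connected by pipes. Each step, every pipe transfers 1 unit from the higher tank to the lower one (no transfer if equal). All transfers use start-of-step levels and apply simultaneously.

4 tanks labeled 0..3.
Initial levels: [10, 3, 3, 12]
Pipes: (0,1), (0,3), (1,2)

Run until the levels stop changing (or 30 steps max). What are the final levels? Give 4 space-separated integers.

Step 1: flows [0->1,3->0,1=2] -> levels [10 4 3 11]
Step 2: flows [0->1,3->0,1->2] -> levels [10 4 4 10]
Step 3: flows [0->1,0=3,1=2] -> levels [9 5 4 10]
Step 4: flows [0->1,3->0,1->2] -> levels [9 5 5 9]
Step 5: flows [0->1,0=3,1=2] -> levels [8 6 5 9]
Step 6: flows [0->1,3->0,1->2] -> levels [8 6 6 8]
Step 7: flows [0->1,0=3,1=2] -> levels [7 7 6 8]
Step 8: flows [0=1,3->0,1->2] -> levels [8 6 7 7]
Step 9: flows [0->1,0->3,2->1] -> levels [6 8 6 8]
Step 10: flows [1->0,3->0,1->2] -> levels [8 6 7 7]
  -> period-2 cycle: step 10 state = step 8 state; never stabilizes
  -> state at step 30: (30-8) mod 2 = 0, same as step 8 -> [8 6 7 7]

Answer: 8 6 7 7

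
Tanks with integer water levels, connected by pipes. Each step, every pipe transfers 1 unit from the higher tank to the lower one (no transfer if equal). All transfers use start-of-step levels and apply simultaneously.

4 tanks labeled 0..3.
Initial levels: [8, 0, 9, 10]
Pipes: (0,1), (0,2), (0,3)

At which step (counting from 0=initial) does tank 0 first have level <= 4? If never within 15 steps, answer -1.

Answer: -1

Derivation:
Step 1: flows [0->1,2->0,3->0] -> levels [9 1 8 9]
Step 2: flows [0->1,0->2,0=3] -> levels [7 2 9 9]
Step 3: flows [0->1,2->0,3->0] -> levels [8 3 8 8]
Step 4: flows [0->1,0=2,0=3] -> levels [7 4 8 8]
Step 5: flows [0->1,2->0,3->0] -> levels [8 5 7 7]
Step 6: flows [0->1,0->2,0->3] -> levels [5 6 8 8]
Step 7: flows [1->0,2->0,3->0] -> levels [8 5 7 7]
  -> period-2 cycle (repeats step 5); tank 0 never drops to <=4
Tank 0 never reaches <=4 within 15 steps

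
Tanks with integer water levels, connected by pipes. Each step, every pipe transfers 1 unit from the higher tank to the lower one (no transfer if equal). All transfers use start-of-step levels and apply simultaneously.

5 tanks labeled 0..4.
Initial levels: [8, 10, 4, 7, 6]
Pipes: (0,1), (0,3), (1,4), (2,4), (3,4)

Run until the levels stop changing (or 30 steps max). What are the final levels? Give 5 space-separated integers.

Step 1: flows [1->0,0->3,1->4,4->2,3->4] -> levels [8 8 5 7 7]
Step 2: flows [0=1,0->3,1->4,4->2,3=4] -> levels [7 7 6 8 7]
Step 3: flows [0=1,3->0,1=4,4->2,3->4] -> levels [8 7 7 6 7]
Step 4: flows [0->1,0->3,1=4,2=4,4->3] -> levels [6 8 7 8 6]
Step 5: flows [1->0,3->0,1->4,2->4,3->4] -> levels [8 6 6 6 9]
Step 6: flows [0->1,0->3,4->1,4->2,4->3] -> levels [6 8 7 8 6]
  -> period-2 cycle: step 6 state = step 4 state; never stabilizes
  -> state at step 30: (30-4) mod 2 = 0, same as step 4 -> [6 8 7 8 6]

Answer: 6 8 7 8 6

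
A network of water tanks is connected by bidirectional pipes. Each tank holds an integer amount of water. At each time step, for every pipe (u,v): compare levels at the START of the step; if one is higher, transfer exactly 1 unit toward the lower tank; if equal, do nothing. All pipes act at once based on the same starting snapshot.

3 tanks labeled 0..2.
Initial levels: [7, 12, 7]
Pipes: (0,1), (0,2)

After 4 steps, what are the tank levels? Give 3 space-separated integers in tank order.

Step 1: flows [1->0,0=2] -> levels [8 11 7]
Step 2: flows [1->0,0->2] -> levels [8 10 8]
Step 3: flows [1->0,0=2] -> levels [9 9 8]
Step 4: flows [0=1,0->2] -> levels [8 9 9]

Answer: 8 9 9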